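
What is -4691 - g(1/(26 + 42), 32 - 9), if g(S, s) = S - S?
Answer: -4691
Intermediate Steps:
g(S, s) = 0
-4691 - g(1/(26 + 42), 32 - 9) = -4691 - 1*0 = -4691 + 0 = -4691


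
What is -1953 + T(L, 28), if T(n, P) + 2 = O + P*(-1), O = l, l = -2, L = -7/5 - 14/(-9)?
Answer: -1985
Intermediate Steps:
L = 7/45 (L = -7*1/5 - 14*(-1/9) = -7/5 + 14/9 = 7/45 ≈ 0.15556)
O = -2
T(n, P) = -4 - P (T(n, P) = -2 + (-2 + P*(-1)) = -2 + (-2 - P) = -4 - P)
-1953 + T(L, 28) = -1953 + (-4 - 1*28) = -1953 + (-4 - 28) = -1953 - 32 = -1985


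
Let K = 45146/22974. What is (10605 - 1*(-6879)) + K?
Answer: 200861281/11487 ≈ 17486.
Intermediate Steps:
K = 22573/11487 (K = 45146*(1/22974) = 22573/11487 ≈ 1.9651)
(10605 - 1*(-6879)) + K = (10605 - 1*(-6879)) + 22573/11487 = (10605 + 6879) + 22573/11487 = 17484 + 22573/11487 = 200861281/11487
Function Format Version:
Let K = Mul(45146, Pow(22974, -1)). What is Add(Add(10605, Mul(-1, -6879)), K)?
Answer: Rational(200861281, 11487) ≈ 17486.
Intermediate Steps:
K = Rational(22573, 11487) (K = Mul(45146, Rational(1, 22974)) = Rational(22573, 11487) ≈ 1.9651)
Add(Add(10605, Mul(-1, -6879)), K) = Add(Add(10605, Mul(-1, -6879)), Rational(22573, 11487)) = Add(Add(10605, 6879), Rational(22573, 11487)) = Add(17484, Rational(22573, 11487)) = Rational(200861281, 11487)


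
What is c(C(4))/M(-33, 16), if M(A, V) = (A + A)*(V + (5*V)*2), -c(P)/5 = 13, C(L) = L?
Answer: 65/11616 ≈ 0.0055957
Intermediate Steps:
c(P) = -65 (c(P) = -5*13 = -65)
M(A, V) = 22*A*V (M(A, V) = (2*A)*(V + 10*V) = (2*A)*(11*V) = 22*A*V)
c(C(4))/M(-33, 16) = -65/(22*(-33)*16) = -65/(-11616) = -65*(-1/11616) = 65/11616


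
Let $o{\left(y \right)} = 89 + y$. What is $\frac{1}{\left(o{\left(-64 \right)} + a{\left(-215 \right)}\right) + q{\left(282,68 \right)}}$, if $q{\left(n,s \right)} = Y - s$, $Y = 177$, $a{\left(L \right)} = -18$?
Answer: $\frac{1}{116} \approx 0.0086207$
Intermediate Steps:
$q{\left(n,s \right)} = 177 - s$
$\frac{1}{\left(o{\left(-64 \right)} + a{\left(-215 \right)}\right) + q{\left(282,68 \right)}} = \frac{1}{\left(\left(89 - 64\right) - 18\right) + \left(177 - 68\right)} = \frac{1}{\left(25 - 18\right) + \left(177 - 68\right)} = \frac{1}{7 + 109} = \frac{1}{116}$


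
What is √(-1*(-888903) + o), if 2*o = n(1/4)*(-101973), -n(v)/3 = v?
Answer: 3*√1648254/4 ≈ 962.88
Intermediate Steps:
n(v) = -3*v
o = 305919/8 (o = (-3/4*(-101973))/2 = (-3*¼*(-101973))/2 = (-¾*(-101973))/2 = (½)*(305919/4) = 305919/8 ≈ 38240.)
√(-1*(-888903) + o) = √(-1*(-888903) + 305919/8) = √(888903 + 305919/8) = √(7417143/8) = 3*√1648254/4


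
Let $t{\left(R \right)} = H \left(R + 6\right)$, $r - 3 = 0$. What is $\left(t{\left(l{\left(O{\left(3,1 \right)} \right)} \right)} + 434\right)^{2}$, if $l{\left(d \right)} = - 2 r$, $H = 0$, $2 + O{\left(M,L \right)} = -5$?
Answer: $188356$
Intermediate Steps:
$r = 3$ ($r = 3 + 0 = 3$)
$O{\left(M,L \right)} = -7$ ($O{\left(M,L \right)} = -2 - 5 = -7$)
$l{\left(d \right)} = -6$ ($l{\left(d \right)} = \left(-2\right) 3 = -6$)
$t{\left(R \right)} = 0$ ($t{\left(R \right)} = 0 \left(R + 6\right) = 0 \left(6 + R\right) = 0$)
$\left(t{\left(l{\left(O{\left(3,1 \right)} \right)} \right)} + 434\right)^{2} = \left(0 + 434\right)^{2} = 434^{2} = 188356$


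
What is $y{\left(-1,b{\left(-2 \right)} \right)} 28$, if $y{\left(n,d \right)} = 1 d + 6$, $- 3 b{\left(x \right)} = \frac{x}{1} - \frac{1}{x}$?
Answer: $182$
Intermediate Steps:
$b{\left(x \right)} = - \frac{x}{3} + \frac{1}{3 x}$ ($b{\left(x \right)} = - \frac{\frac{x}{1} - \frac{1}{x}}{3} = - \frac{x 1 - \frac{1}{x}}{3} = - \frac{x - \frac{1}{x}}{3} = - \frac{x}{3} + \frac{1}{3 x}$)
$y{\left(n,d \right)} = 6 + d$ ($y{\left(n,d \right)} = d + 6 = 6 + d$)
$y{\left(-1,b{\left(-2 \right)} \right)} 28 = \left(6 + \frac{1 - \left(-2\right)^{2}}{3 \left(-2\right)}\right) 28 = \left(6 + \frac{1}{3} \left(- \frac{1}{2}\right) \left(1 - 4\right)\right) 28 = \left(6 + \frac{1}{3} \left(- \frac{1}{2}\right) \left(-3\right)\right) 28 = \left(6 + \frac{1}{2}\right) 28 = \frac{13}{2} \cdot 28 = 182$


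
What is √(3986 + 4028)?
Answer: √8014 ≈ 89.521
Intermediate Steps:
√(3986 + 4028) = √8014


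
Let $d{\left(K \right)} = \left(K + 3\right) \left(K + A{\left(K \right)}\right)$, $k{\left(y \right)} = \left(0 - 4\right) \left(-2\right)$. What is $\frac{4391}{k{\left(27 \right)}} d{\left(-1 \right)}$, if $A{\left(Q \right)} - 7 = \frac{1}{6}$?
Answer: $\frac{162467}{24} \approx 6769.5$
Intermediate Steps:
$A{\left(Q \right)} = \frac{43}{6}$ ($A{\left(Q \right)} = 7 + \frac{1}{6} = \frac{43}{6}$)
$k{\left(y \right)} = 8$ ($k{\left(y \right)} = \left(-4\right) \left(-2\right) = 8$)
$d{\left(K \right)} = \left(3 + K\right) \left(\frac{43}{6} + K\right)$ ($d{\left(K \right)} = \left(K + 3\right) \left(K + \frac{43}{6}\right) = \left(3 + K\right) \left(\frac{43}{6} + K\right)$)
$\frac{4391}{k{\left(27 \right)}} d{\left(-1 \right)} = \frac{4391}{8} \left(\frac{43}{2} + \left(-1\right)^{2} + \frac{61}{6} \left(-1\right)\right) = 4391 \cdot \frac{1}{8} \left(\frac{43}{2} + 1 - \frac{61}{6}\right) = \frac{4391}{8} \cdot \frac{37}{3} = \frac{162467}{24}$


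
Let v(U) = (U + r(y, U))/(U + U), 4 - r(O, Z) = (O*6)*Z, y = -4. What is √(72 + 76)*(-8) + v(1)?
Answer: 29/2 - 16*√37 ≈ -82.824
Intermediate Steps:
r(O, Z) = 4 - 6*O*Z (r(O, Z) = 4 - O*6*Z = 4 - 6*O*Z)
v(U) = (4 + 25*U)/(2*U) (v(U) = (U + (4 - 6*(-4)*U))/(U + U) = (U + (4 + 24*U))/((2*U)) = (4 + 25*U)*(1/(2*U)) = (4 + 25*U)/(2*U))
√(72 + 76)*(-8) + v(1) = √(72 + 76)*(-8) + (25/2 + 2/1) = √148*(-8) + (25/2 + 2*1) = (2*√37)*(-8) + (25/2 + 2) = -16*√37 + 29/2 = 29/2 - 16*√37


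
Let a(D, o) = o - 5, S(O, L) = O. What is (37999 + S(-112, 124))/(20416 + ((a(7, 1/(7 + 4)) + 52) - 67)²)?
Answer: 4584327/2518297 ≈ 1.8204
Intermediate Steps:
a(D, o) = -5 + o
(37999 + S(-112, 124))/(20416 + ((a(7, 1/(7 + 4)) + 52) - 67)²) = (37999 - 112)/(20416 + (((-5 + 1/(7 + 4)) + 52) - 67)²) = 37887/(20416 + (((-5 + 1/11) + 52) - 67)²) = 37887/(20416 + ((-54/11 + 52) - 67)²) = 37887/(20416 + (518/11 - 67)²) = 37887/(20416 + (-219/11)²) = 37887/(20416 + 47961/121) = 37887/(2518297/121) = 37887*(121/2518297) = 4584327/2518297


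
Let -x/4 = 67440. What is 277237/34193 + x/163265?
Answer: 7207839025/1116504029 ≈ 6.4557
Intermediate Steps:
x = -269760 (x = -4*67440 = -269760)
277237/34193 + x/163265 = 277237/34193 - 269760/163265 = 277237*(1/34193) - 269760*1/163265 = 277237/34193 - 53952/32653 = 7207839025/1116504029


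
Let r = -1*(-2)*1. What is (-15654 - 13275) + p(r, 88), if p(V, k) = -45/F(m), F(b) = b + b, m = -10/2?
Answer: -57849/2 ≈ -28925.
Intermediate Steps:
m = -5 (m = -10*½ = -5)
F(b) = 2*b
r = 2 (r = 2*1 = 2)
p(V, k) = 9/2 (p(V, k) = -45/(2*(-5)) = -45/(-10) = -45*(-⅒) = 9/2)
(-15654 - 13275) + p(r, 88) = (-15654 - 13275) + 9/2 = -28929 + 9/2 = -57849/2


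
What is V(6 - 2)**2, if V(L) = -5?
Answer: 25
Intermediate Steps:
V(6 - 2)**2 = (-5)**2 = 25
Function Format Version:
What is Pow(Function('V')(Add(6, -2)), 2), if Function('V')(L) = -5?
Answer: 25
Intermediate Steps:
Pow(Function('V')(Add(6, -2)), 2) = Pow(-5, 2) = 25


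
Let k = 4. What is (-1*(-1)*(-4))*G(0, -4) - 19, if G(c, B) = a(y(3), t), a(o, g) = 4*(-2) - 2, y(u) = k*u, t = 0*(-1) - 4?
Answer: 21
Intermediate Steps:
t = -4 (t = 0 - 4 = -4)
y(u) = 4*u
a(o, g) = -10 (a(o, g) = -8 - 2 = -10)
G(c, B) = -10
(-1*(-1)*(-4))*G(0, -4) - 19 = (-1*(-1)*(-4))*(-10) - 19 = (1*(-4))*(-10) - 19 = -4*(-10) - 19 = 40 - 19 = 21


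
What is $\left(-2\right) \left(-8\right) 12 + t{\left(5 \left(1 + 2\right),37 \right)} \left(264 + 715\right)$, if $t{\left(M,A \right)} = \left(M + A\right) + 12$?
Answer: $62848$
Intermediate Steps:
$t{\left(M,A \right)} = 12 + A + M$ ($t{\left(M,A \right)} = \left(A + M\right) + 12 = 12 + A + M$)
$\left(-2\right) \left(-8\right) 12 + t{\left(5 \left(1 + 2\right),37 \right)} \left(264 + 715\right) = \left(-2\right) \left(-8\right) 12 + \left(12 + 37 + 5 \left(1 + 2\right)\right) \left(264 + 715\right) = 16 \cdot 12 + \left(12 + 37 + 5 \cdot 3\right) 979 = 192 + \left(12 + 37 + 15\right) 979 = 192 + 64 \cdot 979 = 192 + 62656 = 62848$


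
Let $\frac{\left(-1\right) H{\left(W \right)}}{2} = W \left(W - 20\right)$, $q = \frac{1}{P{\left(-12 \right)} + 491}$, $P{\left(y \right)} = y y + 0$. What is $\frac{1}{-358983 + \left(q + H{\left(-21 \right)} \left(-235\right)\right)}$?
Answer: $\frac{635}{29011246} \approx 2.1888 \cdot 10^{-5}$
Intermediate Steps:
$P{\left(y \right)} = y^{2}$ ($P{\left(y \right)} = y^{2} + 0 = y^{2}$)
$q = \frac{1}{635}$ ($q = \frac{1}{\left(-12\right)^{2} + 491} = \frac{1}{144 + 491} = \frac{1}{635} \approx 0.0015748$)
$H{\left(W \right)} = - 2 W \left(-20 + W\right)$ ($H{\left(W \right)} = - 2 W \left(W - 20\right) = - 2 W \left(-20 + W\right)$)
$\frac{1}{-358983 + \left(q + H{\left(-21 \right)} \left(-235\right)\right)} = \frac{1}{-358983 + \left(\frac{1}{635} + 2 \left(-21\right) \left(20 - -21\right) \left(-235\right)\right)} = \frac{1}{-358983 + \left(\frac{1}{635} + 2 \left(-21\right) \left(20 + 21\right) \left(-235\right)\right)} = \frac{1}{-358983 + \left(\frac{1}{635} + 2 \left(-21\right) 41 \left(-235\right)\right)} = \frac{1}{-358983 + \left(\frac{1}{635} - -404670\right)} = \frac{1}{-358983 + \left(\frac{1}{635} + 404670\right)} = \frac{1}{-358983 + \frac{256965451}{635}} = \frac{1}{\frac{29011246}{635}} = \frac{635}{29011246}$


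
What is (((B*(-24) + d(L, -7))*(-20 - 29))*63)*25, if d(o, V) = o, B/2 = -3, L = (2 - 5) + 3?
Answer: -11113200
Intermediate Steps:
L = 0 (L = -3 + 3 = 0)
B = -6 (B = 2*(-3) = -6)
(((B*(-24) + d(L, -7))*(-20 - 29))*63)*25 = (((-6*(-24) + 0)*(-20 - 29))*63)*25 = (((144 + 0)*(-49))*63)*25 = ((144*(-49))*63)*25 = -7056*63*25 = -444528*25 = -11113200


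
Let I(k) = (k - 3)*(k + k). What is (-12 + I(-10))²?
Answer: 61504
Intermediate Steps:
I(k) = 2*k*(-3 + k) (I(k) = (-3 + k)*(2*k) = 2*k*(-3 + k))
(-12 + I(-10))² = (-12 + 2*(-10)*(-3 - 10))² = (-12 + 2*(-10)*(-13))² = (-12 + 260)² = 248² = 61504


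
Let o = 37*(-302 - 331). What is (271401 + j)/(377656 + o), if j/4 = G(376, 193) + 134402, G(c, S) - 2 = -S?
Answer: 161649/70847 ≈ 2.2817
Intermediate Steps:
o = -23421 (o = 37*(-633) = -23421)
G(c, S) = 2 - S
j = 536844 (j = 4*((2 - 1*193) + 134402) = 4*((2 - 193) + 134402) = 4*(-191 + 134402) = 4*134211 = 536844)
(271401 + j)/(377656 + o) = (271401 + 536844)/(377656 - 23421) = 808245/354235 = 808245*(1/354235) = 161649/70847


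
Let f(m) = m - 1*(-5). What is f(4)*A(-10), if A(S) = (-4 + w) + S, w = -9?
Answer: -207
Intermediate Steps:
f(m) = 5 + m (f(m) = m + 5 = 5 + m)
A(S) = -13 + S (A(S) = (-4 - 9) + S = -13 + S)
f(4)*A(-10) = (5 + 4)*(-13 - 10) = 9*(-23) = -207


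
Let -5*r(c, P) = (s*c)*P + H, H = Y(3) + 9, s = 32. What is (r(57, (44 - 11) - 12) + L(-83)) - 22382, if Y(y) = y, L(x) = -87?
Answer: -150661/5 ≈ -30132.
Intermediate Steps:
H = 12 (H = 3 + 9 = 12)
r(c, P) = -12/5 - 32*P*c/5 (r(c, P) = -((32*c)*P + 12)/5 = -(32*P*c + 12)/5 = -(12 + 32*P*c)/5 = -12/5 - 32*P*c/5)
(r(57, (44 - 11) - 12) + L(-83)) - 22382 = ((-12/5 - 32/5*((44 - 11) - 12)*57) - 87) - 22382 = ((-12/5 - 32/5*(33 - 12)*57) - 87) - 22382 = ((-12/5 - 32/5*21*57) - 87) - 22382 = ((-12/5 - 38304/5) - 87) - 22382 = (-38316/5 - 87) - 22382 = -38751/5 - 22382 = -150661/5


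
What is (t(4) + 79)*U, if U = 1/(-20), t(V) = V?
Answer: -83/20 ≈ -4.1500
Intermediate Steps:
U = -1/20 ≈ -0.050000
(t(4) + 79)*U = (4 + 79)*(-1/20) = 83*(-1/20) = -83/20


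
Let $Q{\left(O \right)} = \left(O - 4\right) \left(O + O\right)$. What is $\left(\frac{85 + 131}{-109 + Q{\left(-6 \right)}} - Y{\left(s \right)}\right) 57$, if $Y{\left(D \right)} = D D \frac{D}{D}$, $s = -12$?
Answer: $- \frac{77976}{11} \approx -7088.7$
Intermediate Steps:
$Q{\left(O \right)} = 2 O \left(-4 + O\right)$ ($Q{\left(O \right)} = \left(-4 + O\right) 2 O = 2 O \left(-4 + O\right)$)
$Y{\left(D \right)} = D^{2}$ ($Y{\left(D \right)} = D^{2} \cdot 1 = D^{2}$)
$\left(\frac{85 + 131}{-109 + Q{\left(-6 \right)}} - Y{\left(s \right)}\right) 57 = \left(\frac{85 + 131}{-109 + 2 \left(-6\right) \left(-4 - 6\right)} - \left(-12\right)^{2}\right) 57 = \left(\frac{216}{-109 + 2 \left(-6\right) \left(-10\right)} - 144\right) 57 = \left(\frac{216}{-109 + 120} - 144\right) 57 = \left(\frac{216}{11} - 144\right) 57 = \left(- \frac{1368}{11}\right) 57 = - \frac{77976}{11}$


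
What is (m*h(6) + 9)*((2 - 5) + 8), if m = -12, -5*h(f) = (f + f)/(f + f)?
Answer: 57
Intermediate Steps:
h(f) = -1/5 (h(f) = -(f + f)/(5*(f + f)) = -2*f/(5*(2*f)) = -2*f*1/(2*f)/5 = -1/5*1 = -1/5)
(m*h(6) + 9)*((2 - 5) + 8) = (-12*(-1/5) + 9)*((2 - 5) + 8) = (12/5 + 9)*(-3 + 8) = (57/5)*5 = 57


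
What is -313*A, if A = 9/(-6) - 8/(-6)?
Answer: 313/6 ≈ 52.167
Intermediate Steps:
A = -⅙ (A = 9*(-⅙) - 8*(-⅙) = -3/2 + 4/3 = -⅙ ≈ -0.16667)
-313*A = -313*(-⅙) = 313/6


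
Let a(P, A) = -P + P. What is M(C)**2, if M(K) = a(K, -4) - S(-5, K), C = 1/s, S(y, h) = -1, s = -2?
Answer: 1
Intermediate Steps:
a(P, A) = 0
C = -1/2 (C = 1/(-2) = -1/2 ≈ -0.50000)
M(K) = 1 (M(K) = 0 - 1*(-1) = 0 + 1 = 1)
M(C)**2 = 1**2 = 1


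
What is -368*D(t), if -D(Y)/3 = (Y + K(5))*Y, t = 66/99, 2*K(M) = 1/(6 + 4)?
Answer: 7912/15 ≈ 527.47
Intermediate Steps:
K(M) = 1/20 (K(M) = 1/(2*(6 + 4)) = (½)/10 = (½)*(⅒) = 1/20)
t = ⅔ (t = 66*(1/99) = ⅔ ≈ 0.66667)
D(Y) = -3*Y*(1/20 + Y) (D(Y) = -3*(Y + 1/20)*Y = -3*(1/20 + Y)*Y = -3*Y*(1/20 + Y))
-368*D(t) = -(-276)*2*(1 + 20*(⅔))/(5*3) = -(-276)*2*(1 + 40/3)/(5*3) = -(-276)*2*43/(5*3*3) = -368*(-43/30) = 7912/15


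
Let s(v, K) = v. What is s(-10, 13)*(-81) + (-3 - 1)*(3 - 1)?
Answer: 802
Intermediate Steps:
s(-10, 13)*(-81) + (-3 - 1)*(3 - 1) = -10*(-81) + (-3 - 1)*(3 - 1) = 810 - 4*2 = 810 - 8 = 802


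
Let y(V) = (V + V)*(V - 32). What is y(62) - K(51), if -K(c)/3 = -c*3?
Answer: 3261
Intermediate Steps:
y(V) = 2*V*(-32 + V) (y(V) = (2*V)*(-32 + V) = 2*V*(-32 + V))
K(c) = 9*c (K(c) = -(-3)*c*3 = -(-3)*3*c = -(-9)*c = 9*c)
y(62) - K(51) = 2*62*(-32 + 62) - 9*51 = 2*62*30 - 1*459 = 3720 - 459 = 3261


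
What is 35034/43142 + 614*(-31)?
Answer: -410564897/21571 ≈ -19033.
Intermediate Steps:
35034/43142 + 614*(-31) = 35034*(1/43142) - 19034 = 17517/21571 - 19034 = -410564897/21571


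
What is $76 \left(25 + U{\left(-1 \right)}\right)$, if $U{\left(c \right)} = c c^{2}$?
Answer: $1824$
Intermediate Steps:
$U{\left(c \right)} = c^{3}$
$76 \left(25 + U{\left(-1 \right)}\right) = 76 \left(25 + \left(-1\right)^{3}\right) = 76 \left(25 - 1\right) = 76 \cdot 24 = 1824$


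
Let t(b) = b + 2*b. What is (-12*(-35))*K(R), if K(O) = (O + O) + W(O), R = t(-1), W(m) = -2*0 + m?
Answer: -3780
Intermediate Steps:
t(b) = 3*b
W(m) = m (W(m) = 0 + m = m)
R = -3 (R = 3*(-1) = -3)
K(O) = 3*O (K(O) = (O + O) + O = 2*O + O = 3*O)
(-12*(-35))*K(R) = (-12*(-35))*(3*(-3)) = 420*(-9) = -3780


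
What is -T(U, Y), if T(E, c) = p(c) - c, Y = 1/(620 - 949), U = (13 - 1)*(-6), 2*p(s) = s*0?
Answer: -1/329 ≈ -0.0030395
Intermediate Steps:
p(s) = 0 (p(s) = (s*0)/2 = (1/2)*0 = 0)
U = -72 (U = 12*(-6) = -72)
Y = -1/329 (Y = 1/(-329) = -1/329 ≈ -0.0030395)
T(E, c) = -c (T(E, c) = 0 - c = -c)
-T(U, Y) = -(-1)*(-1)/329 = -1*1/329 = -1/329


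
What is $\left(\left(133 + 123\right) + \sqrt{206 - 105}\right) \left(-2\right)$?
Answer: $-512 - 2 \sqrt{101} \approx -532.1$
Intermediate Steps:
$\left(\left(133 + 123\right) + \sqrt{206 - 105}\right) \left(-2\right) = \left(256 + \sqrt{101}\right) \left(-2\right) = -512 - 2 \sqrt{101}$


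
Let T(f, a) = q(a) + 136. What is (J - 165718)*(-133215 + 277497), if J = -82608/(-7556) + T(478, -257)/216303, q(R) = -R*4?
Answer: -3256315052516458476/136198789 ≈ -2.3909e+10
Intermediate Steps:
q(R) = -4*R
T(f, a) = 136 - 4*a (T(f, a) = -4*a + 136 = 136 - 4*a)
J = 1489762784/136198789 (J = -82608/(-7556) + (136 - 4*(-257))/216303 = -82608*(-1/7556) + (136 + 1028)*(1/216303) = 20652/1889 + 1164*(1/216303) = 20652/1889 + 388/72101 = 1489762784/136198789 ≈ 10.938)
(J - 165718)*(-133215 + 277497) = (1489762784/136198789 - 165718)*(-133215 + 277497) = -22569101152718/136198789*144282 = -3256315052516458476/136198789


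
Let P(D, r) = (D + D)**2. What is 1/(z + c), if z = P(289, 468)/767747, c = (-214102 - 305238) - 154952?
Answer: -767747/517685326040 ≈ -1.4830e-6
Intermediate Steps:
P(D, r) = 4*D**2 (P(D, r) = (2*D)**2 = 4*D**2)
c = -674292 (c = -519340 - 154952 = -674292)
z = 334084/767747 (z = (4*289**2)/767747 = (4*83521)*(1/767747) = 334084*(1/767747) = 334084/767747 ≈ 0.43515)
1/(z + c) = 1/(334084/767747 - 674292) = 1/(-517685326040/767747) = -767747/517685326040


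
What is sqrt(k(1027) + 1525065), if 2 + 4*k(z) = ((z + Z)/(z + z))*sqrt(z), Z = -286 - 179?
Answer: sqrt(6434119020082 + 288587*sqrt(1027))/2054 ≈ 1234.9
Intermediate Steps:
Z = -465
k(z) = -1/2 + (-465 + z)/(8*sqrt(z)) (k(z) = -1/2 + (((z - 465)/(z + z))*sqrt(z))/4 = -1/2 + (((-465 + z)/((2*z)))*sqrt(z))/4 = -1/2 + (((-465 + z)*(1/(2*z)))*sqrt(z))/4 = -1/2 + (((-465 + z)/(2*z))*sqrt(z))/4 = -1/2 + ((-465 + z)/(2*sqrt(z)))/4 = -1/2 + (-465 + z)/(8*sqrt(z)))
sqrt(k(1027) + 1525065) = sqrt((-465 + 1027 - 4*sqrt(1027))/(8*sqrt(1027)) + 1525065) = sqrt((sqrt(1027)/1027)*(562 - 4*sqrt(1027))/8 + 1525065) = sqrt(sqrt(1027)*(562 - 4*sqrt(1027))/8216 + 1525065) = sqrt(1525065 + sqrt(1027)*(562 - 4*sqrt(1027))/8216)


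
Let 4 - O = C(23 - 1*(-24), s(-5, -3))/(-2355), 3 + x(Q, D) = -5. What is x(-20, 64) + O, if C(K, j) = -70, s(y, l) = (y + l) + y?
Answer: -1898/471 ≈ -4.0297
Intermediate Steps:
s(y, l) = l + 2*y (s(y, l) = (l + y) + y = l + 2*y)
x(Q, D) = -8 (x(Q, D) = -3 - 5 = -8)
O = 1870/471 (O = 4 - (-70)/(-2355) = 4 - (-70)*(-1)/2355 = 4 - 1*14/471 = 4 - 14/471 = 1870/471 ≈ 3.9703)
x(-20, 64) + O = -8 + 1870/471 = -1898/471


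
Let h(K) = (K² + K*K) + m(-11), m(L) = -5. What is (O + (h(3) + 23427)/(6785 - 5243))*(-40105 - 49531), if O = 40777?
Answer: -2819122743532/771 ≈ -3.6565e+9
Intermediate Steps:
h(K) = -5 + 2*K² (h(K) = (K² + K*K) - 5 = (K² + K²) - 5 = 2*K² - 5 = -5 + 2*K²)
(O + (h(3) + 23427)/(6785 - 5243))*(-40105 - 49531) = (40777 + ((-5 + 2*3²) + 23427)/(6785 - 5243))*(-40105 - 49531) = (40777 + ((-5 + 2*9) + 23427)/1542)*(-89636) = (40777 + ((-5 + 18) + 23427)*(1/1542))*(-89636) = (40777 + (13 + 23427)*(1/1542))*(-89636) = (40777 + 23440*(1/1542))*(-89636) = (40777 + 11720/771)*(-89636) = (31450787/771)*(-89636) = -2819122743532/771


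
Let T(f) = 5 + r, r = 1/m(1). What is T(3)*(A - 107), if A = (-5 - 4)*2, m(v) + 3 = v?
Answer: -1125/2 ≈ -562.50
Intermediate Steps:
m(v) = -3 + v
r = -½ (r = 1/(-3 + 1) = 1/(-2) = -½ ≈ -0.50000)
A = -18 (A = -9*2 = -18)
T(f) = 9/2 (T(f) = 5 - ½ = 9/2)
T(3)*(A - 107) = 9*(-18 - 107)/2 = (9/2)*(-125) = -1125/2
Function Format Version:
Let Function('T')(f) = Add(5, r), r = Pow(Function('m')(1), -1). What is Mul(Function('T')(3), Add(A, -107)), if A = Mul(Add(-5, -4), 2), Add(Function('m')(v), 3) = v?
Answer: Rational(-1125, 2) ≈ -562.50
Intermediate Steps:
Function('m')(v) = Add(-3, v)
r = Rational(-1, 2) (r = Pow(Add(-3, 1), -1) = Pow(-2, -1) = Rational(-1, 2) ≈ -0.50000)
A = -18 (A = Mul(-9, 2) = -18)
Function('T')(f) = Rational(9, 2) (Function('T')(f) = Add(5, Rational(-1, 2)) = Rational(9, 2))
Mul(Function('T')(3), Add(A, -107)) = Mul(Rational(9, 2), Add(-18, -107)) = Mul(Rational(9, 2), -125) = Rational(-1125, 2)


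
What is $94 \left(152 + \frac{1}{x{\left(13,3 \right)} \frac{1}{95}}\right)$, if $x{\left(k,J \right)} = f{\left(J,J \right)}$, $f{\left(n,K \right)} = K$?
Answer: $\frac{51794}{3} \approx 17265.0$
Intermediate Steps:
$x{\left(k,J \right)} = J$
$94 \left(152 + \frac{1}{x{\left(13,3 \right)} \frac{1}{95}}\right) = 94 \left(152 + \frac{1}{3 \cdot \frac{1}{95}}\right) = 94 \left(152 + \frac{1}{\frac{3}{95}}\right) = 94 \left(152 + \frac{95}{3}\right) = 94 \cdot \frac{551}{3} = \frac{51794}{3}$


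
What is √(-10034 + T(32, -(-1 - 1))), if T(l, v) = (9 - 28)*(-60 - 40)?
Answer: 7*I*√166 ≈ 90.189*I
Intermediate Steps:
T(l, v) = 1900 (T(l, v) = -19*(-100) = 1900)
√(-10034 + T(32, -(-1 - 1))) = √(-10034 + 1900) = √(-8134) = 7*I*√166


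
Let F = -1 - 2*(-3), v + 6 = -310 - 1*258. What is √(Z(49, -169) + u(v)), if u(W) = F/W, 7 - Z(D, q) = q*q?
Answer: I*√9407860574/574 ≈ 168.98*I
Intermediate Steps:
Z(D, q) = 7 - q² (Z(D, q) = 7 - q*q = 7 - q²)
v = -574 (v = -6 + (-310 - 1*258) = -6 + (-310 - 258) = -6 - 568 = -574)
F = 5 (F = -1 + 6 = 5)
u(W) = 5/W
√(Z(49, -169) + u(v)) = √((7 - 1*(-169)²) + 5/(-574)) = √((7 - 1*28561) + 5*(-1/574)) = √((7 - 28561) - 5/574) = √(-28554 - 5/574) = √(-16390001/574) = I*√9407860574/574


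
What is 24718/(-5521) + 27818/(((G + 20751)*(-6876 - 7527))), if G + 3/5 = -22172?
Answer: -1264887502171/282610394502 ≈ -4.4757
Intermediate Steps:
G = -110863/5 (G = -3/5 - 22172 = -110863/5 ≈ -22173.)
24718/(-5521) + 27818/(((G + 20751)*(-6876 - 7527))) = 24718/(-5521) + 27818/(((-110863/5 + 20751)*(-6876 - 7527))) = 24718*(-1/5521) + 27818/((-7108/5*(-14403))) = -24718/5521 + 27818/(102376524/5) = -24718/5521 + 27818*(5/102376524) = -24718/5521 + 69545/51188262 = -1264887502171/282610394502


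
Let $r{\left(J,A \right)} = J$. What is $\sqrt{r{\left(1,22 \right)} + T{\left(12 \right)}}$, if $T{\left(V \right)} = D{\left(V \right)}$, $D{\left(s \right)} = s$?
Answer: $\sqrt{13} \approx 3.6056$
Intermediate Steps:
$T{\left(V \right)} = V$
$\sqrt{r{\left(1,22 \right)} + T{\left(12 \right)}} = \sqrt{1 + 12} = \sqrt{13}$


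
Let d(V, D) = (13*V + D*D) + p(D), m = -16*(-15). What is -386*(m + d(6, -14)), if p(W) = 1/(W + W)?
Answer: -2777463/14 ≈ -1.9839e+5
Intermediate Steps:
p(W) = 1/(2*W)
m = 240
d(V, D) = D² + 1/(2*D) + 13*V (d(V, D) = (13*V + D*D) + 1/(2*D) = (13*V + D²) + 1/(2*D) = (D² + 13*V) + 1/(2*D) = D² + 1/(2*D) + 13*V)
-386*(m + d(6, -14)) = -386*(240 + ((-14)² + (½)/(-14) + 13*6)) = -386*(240 + (196 + (½)*(-1/14) + 78)) = -386*(240 + (196 - 1/28 + 78)) = -386*(240 + 7671/28) = -386*14391/28 = -2777463/14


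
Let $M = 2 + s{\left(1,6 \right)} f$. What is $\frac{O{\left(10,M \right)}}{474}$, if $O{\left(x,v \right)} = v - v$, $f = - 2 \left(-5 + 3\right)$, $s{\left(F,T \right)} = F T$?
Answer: $0$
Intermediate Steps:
$f = 4$ ($f = \left(-2\right) \left(-2\right) = 4$)
$M = 26$ ($M = 2 + 1 \cdot 6 \cdot 4 = 2 + 6 \cdot 4 = 2 + 24 = 26$)
$O{\left(x,v \right)} = 0$
$\frac{O{\left(10,M \right)}}{474} = \frac{0}{474} = 0 \cdot \frac{1}{474} = 0$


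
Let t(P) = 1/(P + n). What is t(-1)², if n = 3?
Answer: ¼ ≈ 0.25000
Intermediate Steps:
t(P) = 1/(3 + P) (t(P) = 1/(P + 3) = 1/(3 + P))
t(-1)² = (1/(3 - 1))² = (1/2)² = (½)² = ¼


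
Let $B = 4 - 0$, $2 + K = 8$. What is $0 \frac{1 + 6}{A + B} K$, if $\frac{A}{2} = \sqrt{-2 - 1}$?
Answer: $0$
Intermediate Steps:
$K = 6$ ($K = -2 + 8 = 6$)
$B = 4$ ($B = 4 + 0 = 4$)
$A = 2 i \sqrt{3}$ ($A = 2 \sqrt{-2 - 1} = 2 \sqrt{-3} = 2 i \sqrt{3} \approx 3.4641 i$)
$0 \frac{1 + 6}{A + B} K = 0 \frac{1 + 6}{2 i \sqrt{3} + 4} \cdot 6 = 0 \frac{7}{4 + 2 i \sqrt{3}} \cdot 6 = 0 \cdot 6 = 0$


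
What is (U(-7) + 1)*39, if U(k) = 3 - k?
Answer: 429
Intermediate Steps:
(U(-7) + 1)*39 = ((3 - 1*(-7)) + 1)*39 = ((3 + 7) + 1)*39 = (10 + 1)*39 = 11*39 = 429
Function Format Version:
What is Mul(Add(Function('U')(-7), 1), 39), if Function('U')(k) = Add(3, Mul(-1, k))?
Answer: 429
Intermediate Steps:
Mul(Add(Function('U')(-7), 1), 39) = Mul(Add(Add(3, Mul(-1, -7)), 1), 39) = Mul(Add(Add(3, 7), 1), 39) = Mul(Add(10, 1), 39) = Mul(11, 39) = 429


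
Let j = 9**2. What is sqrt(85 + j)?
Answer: sqrt(166) ≈ 12.884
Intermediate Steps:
j = 81
sqrt(85 + j) = sqrt(85 + 81) = sqrt(166)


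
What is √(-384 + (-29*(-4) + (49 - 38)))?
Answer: I*√257 ≈ 16.031*I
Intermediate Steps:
√(-384 + (-29*(-4) + (49 - 38))) = √(-384 + (116 + 11)) = √(-384 + 127) = √(-257) = I*√257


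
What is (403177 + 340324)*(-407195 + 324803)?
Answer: -61258534392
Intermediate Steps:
(403177 + 340324)*(-407195 + 324803) = 743501*(-82392) = -61258534392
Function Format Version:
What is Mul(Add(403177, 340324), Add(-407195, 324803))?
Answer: -61258534392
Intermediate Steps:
Mul(Add(403177, 340324), Add(-407195, 324803)) = Mul(743501, -82392) = -61258534392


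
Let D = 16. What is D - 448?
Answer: -432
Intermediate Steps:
D - 448 = 16 - 448 = -432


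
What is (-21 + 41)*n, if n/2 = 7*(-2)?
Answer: -560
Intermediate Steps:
n = -28 (n = 2*(7*(-2)) = 2*(-14) = -28)
(-21 + 41)*n = (-21 + 41)*(-28) = 20*(-28) = -560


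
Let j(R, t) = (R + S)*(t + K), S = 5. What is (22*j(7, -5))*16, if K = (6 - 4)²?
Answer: -4224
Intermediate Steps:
K = 4 (K = 2² = 4)
j(R, t) = (4 + t)*(5 + R) (j(R, t) = (R + 5)*(t + 4) = (5 + R)*(4 + t) = (4 + t)*(5 + R))
(22*j(7, -5))*16 = (22*(20 + 4*7 + 5*(-5) + 7*(-5)))*16 = (22*(20 + 28 - 25 - 35))*16 = (22*(-12))*16 = -264*16 = -4224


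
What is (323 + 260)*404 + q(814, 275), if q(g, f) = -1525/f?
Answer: 2590791/11 ≈ 2.3553e+5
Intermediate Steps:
(323 + 260)*404 + q(814, 275) = (323 + 260)*404 - 1525/275 = 583*404 - 1525*1/275 = 235532 - 61/11 = 2590791/11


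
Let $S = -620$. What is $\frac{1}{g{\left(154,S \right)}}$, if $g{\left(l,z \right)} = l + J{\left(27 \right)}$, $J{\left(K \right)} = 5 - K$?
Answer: $\frac{1}{132} \approx 0.0075758$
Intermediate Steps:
$g{\left(l,z \right)} = -22 + l$ ($g{\left(l,z \right)} = l + \left(5 - 27\right) = l - 22 = -22 + l$)
$\frac{1}{g{\left(154,S \right)}} = \frac{1}{-22 + 154} = \frac{1}{132}$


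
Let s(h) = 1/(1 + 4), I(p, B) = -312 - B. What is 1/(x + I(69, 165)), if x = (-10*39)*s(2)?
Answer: -1/555 ≈ -0.0018018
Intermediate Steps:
s(h) = ⅕ (s(h) = 1/5 = ⅕)
x = -78 (x = -10*39*(⅕) = -390*⅕ = -78)
1/(x + I(69, 165)) = 1/(-78 + (-312 - 1*165)) = 1/(-78 + (-312 - 165)) = 1/(-78 - 477) = 1/(-555) = -1/555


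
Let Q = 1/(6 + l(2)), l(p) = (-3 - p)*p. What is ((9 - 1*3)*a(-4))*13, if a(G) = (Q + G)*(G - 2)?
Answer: 1989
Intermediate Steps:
l(p) = p*(-3 - p)
Q = -¼ (Q = 1/(6 - 1*2*(3 + 2)) = 1/(6 - 1*2*5) = 1/(6 - 10) = 1/(-4) = -¼ ≈ -0.25000)
a(G) = (-2 + G)*(-¼ + G) (a(G) = (-¼ + G)*(G - 2) = (-¼ + G)*(-2 + G) = (-2 + G)*(-¼ + G))
((9 - 1*3)*a(-4))*13 = ((9 - 1*3)*(½ + (-4)² - 9/4*(-4)))*13 = ((9 - 3)*(½ + 16 + 9))*13 = (6*(51/2))*13 = 153*13 = 1989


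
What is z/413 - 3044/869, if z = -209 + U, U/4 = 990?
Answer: 2002447/358897 ≈ 5.5794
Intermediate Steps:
U = 3960 (U = 4*990 = 3960)
z = 3751 (z = -209 + 3960 = 3751)
z/413 - 3044/869 = 3751/413 - 3044/869 = 2002447/358897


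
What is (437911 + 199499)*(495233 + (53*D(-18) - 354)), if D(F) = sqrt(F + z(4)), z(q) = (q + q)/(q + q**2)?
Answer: 315440823390 + 13513092*I*sqrt(110) ≈ 3.1544e+11 + 1.4173e+8*I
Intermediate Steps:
z(q) = 2*q/(q + q**2) (z(q) = (2*q)/(q + q**2) = 2*q/(q + q**2))
D(F) = sqrt(2/5 + F) (D(F) = sqrt(F + 2/(1 + 4)) = sqrt(F + 2/5) = sqrt(2/5 + F))
(437911 + 199499)*(495233 + (53*D(-18) - 354)) = (437911 + 199499)*(495233 + (53*(sqrt(10 + 25*(-18))/5) - 354)) = 637410*(495233 + (53*(sqrt(10 - 450)/5) - 354)) = 637410*(495233 + (53*(sqrt(-440)/5) - 354)) = 637410*(495233 + (53*((2*I*sqrt(110))/5) - 354)) = 637410*(495233 + (53*(2*I*sqrt(110)/5) - 354)) = 637410*(495233 + (106*I*sqrt(110)/5 - 354)) = 637410*(495233 + (-354 + 106*I*sqrt(110)/5)) = 637410*(494879 + 106*I*sqrt(110)/5) = 315440823390 + 13513092*I*sqrt(110)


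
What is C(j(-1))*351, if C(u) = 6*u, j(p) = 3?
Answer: 6318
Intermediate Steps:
C(j(-1))*351 = (6*3)*351 = 18*351 = 6318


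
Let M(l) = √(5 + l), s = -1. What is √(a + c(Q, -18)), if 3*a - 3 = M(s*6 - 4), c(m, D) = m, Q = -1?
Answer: √3*5^(¼)*√I/3 ≈ 0.61047 + 0.61047*I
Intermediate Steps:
a = 1 + I*√5/3 (a = 1 + √(5 + (-1*6 - 4))/3 = 1 + √(5 + (-6 - 4))/3 = 1 + √(5 - 10)/3 = 1 + √(-5)/3 = 1 + (I*√5)/3 = 1 + I*√5/3 ≈ 1.0 + 0.74536*I)
√(a + c(Q, -18)) = √((1 + I*√5/3) - 1) = √(I*√5/3) = √3*5^(¼)*√I/3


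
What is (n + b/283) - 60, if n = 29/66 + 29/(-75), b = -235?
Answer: -9460043/155650 ≈ -60.778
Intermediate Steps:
n = 29/550 (n = 29*(1/66) + 29*(-1/75) = 29/66 - 29/75 = 29/550 ≈ 0.052727)
(n + b/283) - 60 = (29/550 - 235/283) - 60 = -121043/155650 - 60 = -9460043/155650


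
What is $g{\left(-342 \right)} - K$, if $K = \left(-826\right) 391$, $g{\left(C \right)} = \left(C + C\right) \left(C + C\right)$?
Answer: $790822$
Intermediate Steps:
$g{\left(C \right)} = 4 C^{2}$ ($g{\left(C \right)} = 2 C 2 C = 4 C^{2}$)
$K = -322966$
$g{\left(-342 \right)} - K = 4 \left(-342\right)^{2} - -322966 = 4 \cdot 116964 + 322966 = 467856 + 322966 = 790822$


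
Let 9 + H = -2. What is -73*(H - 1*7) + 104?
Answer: 1418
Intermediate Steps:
H = -11 (H = -9 - 2 = -11)
-73*(H - 1*7) + 104 = -73*(-11 - 1*7) + 104 = -73*(-11 - 7) + 104 = -73*(-18) + 104 = 1314 + 104 = 1418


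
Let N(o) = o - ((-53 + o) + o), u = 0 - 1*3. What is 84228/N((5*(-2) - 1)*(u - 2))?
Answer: -42114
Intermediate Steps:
u = -3 (u = 0 - 3 = -3)
N(o) = 53 - o (N(o) = o - (-53 + 2*o) = o + (53 - 2*o) = 53 - o)
84228/N((5*(-2) - 1)*(u - 2)) = 84228/(53 - (5*(-2) - 1)*(-3 - 2)) = 84228/(53 - (-10 - 1)*(-5)) = 84228/(53 - (-11)*(-5)) = 84228/(53 - 1*55) = 84228/(53 - 55) = 84228/(-2) = 84228*(-½) = -42114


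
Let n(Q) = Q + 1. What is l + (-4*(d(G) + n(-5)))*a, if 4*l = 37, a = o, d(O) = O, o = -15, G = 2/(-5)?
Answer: -1019/4 ≈ -254.75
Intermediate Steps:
n(Q) = 1 + Q
G = -⅖ (G = 2*(-⅕) = -⅖ ≈ -0.40000)
a = -15
l = 37/4 (l = (¼)*37 = 37/4 ≈ 9.2500)
l + (-4*(d(G) + n(-5)))*a = 37/4 - 4*(-⅖ + (1 - 5))*(-15) = 37/4 - 4*(-⅖ - 4)*(-15) = 37/4 - 4*(-22/5)*(-15) = 37/4 + (88/5)*(-15) = 37/4 - 264 = -1019/4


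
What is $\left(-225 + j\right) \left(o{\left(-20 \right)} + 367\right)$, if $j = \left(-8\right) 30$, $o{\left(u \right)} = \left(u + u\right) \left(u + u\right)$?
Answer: $-914655$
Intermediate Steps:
$o{\left(u \right)} = 4 u^{2}$ ($o{\left(u \right)} = 2 u 2 u = 4 u^{2}$)
$j = -240$
$\left(-225 + j\right) \left(o{\left(-20 \right)} + 367\right) = \left(-225 - 240\right) \left(4 \left(-20\right)^{2} + 367\right) = - 465 \left(4 \cdot 400 + 367\right) = - 465 \left(1600 + 367\right) = \left(-465\right) 1967 = -914655$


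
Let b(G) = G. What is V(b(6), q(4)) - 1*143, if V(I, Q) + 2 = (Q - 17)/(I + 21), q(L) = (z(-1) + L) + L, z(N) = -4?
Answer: -3928/27 ≈ -145.48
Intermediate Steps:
q(L) = -4 + 2*L (q(L) = (-4 + L) + L = -4 + 2*L)
V(I, Q) = -2 + (-17 + Q)/(21 + I) (V(I, Q) = -2 + (Q - 17)/(I + 21) = -2 + (-17 + Q)/(21 + I))
V(b(6), q(4)) - 1*143 = (-59 + (-4 + 2*4) - 2*6)/(21 + 6) - 1*143 = (-59 + (-4 + 8) - 12)/27 - 143 = (-59 + 4 - 12)/27 - 143 = (1/27)*(-67) - 143 = -67/27 - 143 = -3928/27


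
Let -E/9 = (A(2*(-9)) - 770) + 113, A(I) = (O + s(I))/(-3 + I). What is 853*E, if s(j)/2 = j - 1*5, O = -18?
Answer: 35142747/7 ≈ 5.0204e+6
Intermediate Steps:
s(j) = -10 + 2*j (s(j) = 2*(j - 1*5) = 2*(j - 5) = 2*(-5 + j) = -10 + 2*j)
A(I) = (-28 + 2*I)/(-3 + I) (A(I) = (-18 + (-10 + 2*I))/(-3 + I) = (-28 + 2*I)/(-3 + I))
E = 41199/7 (E = -9*((2*(-14 + 2*(-9))/(-3 + 2*(-9)) - 770) + 113) = -9*((2*(-14 - 18)/(-3 - 18) - 770) + 113) = -9*((2*(-32)/(-21) - 770) + 113) = -9*((2*(-1/21)*(-32) - 770) + 113) = -9*((64/21 - 770) + 113) = -9*(-16106/21 + 113) = -9*(-13733/21) = 41199/7 ≈ 5885.6)
853*E = 853*(41199/7) = 35142747/7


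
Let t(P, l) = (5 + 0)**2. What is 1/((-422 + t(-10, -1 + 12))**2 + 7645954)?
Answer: 1/7803563 ≈ 1.2815e-7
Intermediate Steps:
t(P, l) = 25 (t(P, l) = 5**2 = 25)
1/((-422 + t(-10, -1 + 12))**2 + 7645954) = 1/((-422 + 25)**2 + 7645954) = 1/((-397)**2 + 7645954) = 1/(157609 + 7645954) = 1/7803563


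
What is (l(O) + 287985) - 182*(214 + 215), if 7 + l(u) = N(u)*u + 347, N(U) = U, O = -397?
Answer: 367856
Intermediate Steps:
l(u) = 340 + u² (l(u) = -7 + (u*u + 347) = -7 + (u² + 347) = -7 + (347 + u²) = 340 + u²)
(l(O) + 287985) - 182*(214 + 215) = ((340 + (-397)²) + 287985) - 182*(214 + 215) = ((340 + 157609) + 287985) - 182*429 = (157949 + 287985) - 78078 = 445934 - 78078 = 367856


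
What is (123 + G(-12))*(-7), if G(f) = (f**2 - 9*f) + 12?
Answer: -2709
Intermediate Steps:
G(f) = 12 + f**2 - 9*f
(123 + G(-12))*(-7) = (123 + (12 + (-12)**2 - 9*(-12)))*(-7) = (123 + (12 + 144 + 108))*(-7) = (123 + 264)*(-7) = 387*(-7) = -2709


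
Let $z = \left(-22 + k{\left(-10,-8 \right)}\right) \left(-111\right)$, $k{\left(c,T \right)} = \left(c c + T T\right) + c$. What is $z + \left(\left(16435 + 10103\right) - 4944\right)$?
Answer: $6942$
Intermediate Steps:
$k{\left(c,T \right)} = c + T^{2} + c^{2}$ ($k{\left(c,T \right)} = \left(c^{2} + T^{2}\right) + c = \left(T^{2} + c^{2}\right) + c = c + T^{2} + c^{2}$)
$z = -14652$ ($z = \left(-22 + \left(-10 + \left(-8\right)^{2} + \left(-10\right)^{2}\right)\right) \left(-111\right) = \left(-22 + \left(-10 + 64 + 100\right)\right) \left(-111\right) = \left(-22 + 154\right) \left(-111\right) = 132 \left(-111\right) = -14652$)
$z + \left(\left(16435 + 10103\right) - 4944\right) = -14652 + \left(\left(16435 + 10103\right) - 4944\right) = -14652 + \left(26538 - 4944\right) = -14652 + 21594 = 6942$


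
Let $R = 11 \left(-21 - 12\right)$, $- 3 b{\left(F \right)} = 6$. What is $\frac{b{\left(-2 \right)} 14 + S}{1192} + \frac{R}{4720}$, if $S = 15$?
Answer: $- \frac{61757}{703280} \approx -0.087813$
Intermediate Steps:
$b{\left(F \right)} = -2$ ($b{\left(F \right)} = \left(- \frac{1}{3}\right) 6 = -2$)
$R = -363$ ($R = 11 \left(-33\right) = -363$)
$\frac{b{\left(-2 \right)} 14 + S}{1192} + \frac{R}{4720} = \frac{\left(-2\right) 14 + 15}{1192} - \frac{363}{4720} = \left(-28 + 15\right) \frac{1}{1192} - \frac{363}{4720} = \left(-13\right) \frac{1}{1192} - \frac{363}{4720} = - \frac{13}{1192} - \frac{363}{4720} = - \frac{61757}{703280}$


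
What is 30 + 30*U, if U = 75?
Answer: 2280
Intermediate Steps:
30 + 30*U = 30 + 30*75 = 30 + 2250 = 2280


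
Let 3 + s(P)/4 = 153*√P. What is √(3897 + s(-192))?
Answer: √(3885 + 4896*I*√3) ≈ 81.279 + 52.167*I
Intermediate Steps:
s(P) = -12 + 612*√P (s(P) = -12 + 4*(153*√P) = -12 + 612*√P)
√(3897 + s(-192)) = √(3897 + (-12 + 612*√(-192))) = √(3897 + (-12 + 612*(8*I*√3))) = √(3897 + (-12 + 4896*I*√3)) = √(3885 + 4896*I*√3)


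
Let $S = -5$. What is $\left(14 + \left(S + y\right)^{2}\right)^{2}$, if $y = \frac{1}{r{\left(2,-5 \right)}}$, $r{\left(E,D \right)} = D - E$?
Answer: $\frac{3928324}{2401} \approx 1636.1$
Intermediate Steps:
$y = - \frac{1}{7}$ ($y = \frac{1}{-5 - 2} = \frac{1}{-7} = - \frac{1}{7} \approx -0.14286$)
$\left(14 + \left(S + y\right)^{2}\right)^{2} = \left(14 + \left(-5 - \frac{1}{7}\right)^{2}\right)^{2} = \left(14 + \left(- \frac{36}{7}\right)^{2}\right)^{2} = \left(14 + \frac{1296}{49}\right)^{2} = \left(\frac{1982}{49}\right)^{2} = \frac{3928324}{2401}$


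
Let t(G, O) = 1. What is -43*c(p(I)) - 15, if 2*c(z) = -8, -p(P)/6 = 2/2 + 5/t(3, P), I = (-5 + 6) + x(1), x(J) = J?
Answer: 157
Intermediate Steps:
I = 2 (I = (-5 + 6) + 1 = 1 + 1 = 2)
p(P) = -36 (p(P) = -6*(2/2 + 5/1) = -6*(2*(1/2) + 5*1) = -6*(1 + 5) = -6*6 = -36)
c(z) = -4 (c(z) = (1/2)*(-8) = -4)
-43*c(p(I)) - 15 = -43*(-4) - 15 = 172 - 15 = 157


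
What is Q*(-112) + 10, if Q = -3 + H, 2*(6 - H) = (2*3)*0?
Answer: -326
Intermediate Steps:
H = 6 (H = 6 - 2*3*0/2 = 6 - 3*0 = 6 - ½*0 = 6 + 0 = 6)
Q = 3 (Q = -3 + 6 = 3)
Q*(-112) + 10 = 3*(-112) + 10 = -336 + 10 = -326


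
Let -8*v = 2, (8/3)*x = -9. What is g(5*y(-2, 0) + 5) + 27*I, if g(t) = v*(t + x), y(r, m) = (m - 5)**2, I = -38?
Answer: -33845/32 ≈ -1057.7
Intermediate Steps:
x = -27/8 (x = (3/8)*(-9) = -27/8 ≈ -3.3750)
v = -1/4 (v = -1/8*2 = -1/4 ≈ -0.25000)
y(r, m) = (-5 + m)**2
g(t) = 27/32 - t/4 (g(t) = -(t - 27/8)/4 = -(-27/8 + t)/4 = 27/32 - t/4)
g(5*y(-2, 0) + 5) + 27*I = (27/32 - (5*(-5 + 0)**2 + 5)/4) + 27*(-38) = (27/32 - (5*(-5)**2 + 5)/4) - 1026 = (27/32 - (5*25 + 5)/4) - 1026 = (27/32 - (125 + 5)/4) - 1026 = (27/32 - 1/4*130) - 1026 = (27/32 - 65/2) - 1026 = -1013/32 - 1026 = -33845/32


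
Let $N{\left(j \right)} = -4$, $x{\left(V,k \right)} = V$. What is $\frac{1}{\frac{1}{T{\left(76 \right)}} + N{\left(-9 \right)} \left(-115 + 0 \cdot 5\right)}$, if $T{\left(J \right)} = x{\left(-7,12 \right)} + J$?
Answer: $\frac{69}{31741} \approx 0.0021738$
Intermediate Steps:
$T{\left(J \right)} = -7 + J$
$\frac{1}{\frac{1}{T{\left(76 \right)}} + N{\left(-9 \right)} \left(-115 + 0 \cdot 5\right)} = \frac{1}{\frac{1}{-7 + 76} - 4 \left(-115 + 0 \cdot 5\right)} = \frac{1}{\frac{1}{69} - 4 \left(-115 + 0\right)} = \frac{1}{\frac{1}{69} - -460} = \frac{1}{\frac{1}{69} + 460} = \frac{1}{\frac{31741}{69}} = \frac{69}{31741}$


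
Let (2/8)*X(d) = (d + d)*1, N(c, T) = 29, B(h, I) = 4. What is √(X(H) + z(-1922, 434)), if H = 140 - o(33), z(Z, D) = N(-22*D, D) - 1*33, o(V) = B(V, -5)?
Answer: 2*√271 ≈ 32.924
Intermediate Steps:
o(V) = 4
z(Z, D) = -4 (z(Z, D) = 29 - 1*33 = 29 - 33 = -4)
H = 136 (H = 140 - 1*4 = 140 - 4 = 136)
X(d) = 8*d (X(d) = 4*((d + d)*1) = 4*((2*d)*1) = 4*(2*d) = 8*d)
√(X(H) + z(-1922, 434)) = √(8*136 - 4) = √(1088 - 4) = √1084 = 2*√271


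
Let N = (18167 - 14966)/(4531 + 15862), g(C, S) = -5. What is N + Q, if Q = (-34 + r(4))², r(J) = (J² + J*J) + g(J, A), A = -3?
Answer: 1002458/20393 ≈ 49.157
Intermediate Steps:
r(J) = -5 + 2*J² (r(J) = (J² + J*J) - 5 = (J² + J²) - 5 = 2*J² - 5 = -5 + 2*J²)
N = 3201/20393 ≈ 0.15697
Q = 49 (Q = (-34 + (-5 + 2*4²))² = (-34 + (-5 + 2*16))² = (-34 + (-5 + 32))² = (-34 + 27)² = (-7)² = 49)
N + Q = 3201/20393 + 49 = 1002458/20393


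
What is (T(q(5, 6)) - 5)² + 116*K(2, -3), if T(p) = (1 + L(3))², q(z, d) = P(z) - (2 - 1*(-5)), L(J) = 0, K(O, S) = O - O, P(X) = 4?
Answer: 16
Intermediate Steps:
K(O, S) = 0
q(z, d) = -3 (q(z, d) = 4 - (2 - 1*(-5)) = 4 - (2 + 5) = 4 - 1*7 = 4 - 7 = -3)
T(p) = 1 (T(p) = (1 + 0)² = 1² = 1)
(T(q(5, 6)) - 5)² + 116*K(2, -3) = (1 - 5)² + 116*0 = (-4)² + 0 = 16 + 0 = 16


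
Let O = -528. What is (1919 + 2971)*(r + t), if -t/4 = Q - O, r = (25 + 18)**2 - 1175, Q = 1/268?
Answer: -471136830/67 ≈ -7.0319e+6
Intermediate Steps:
Q = 1/268 ≈ 0.0037313
r = 674 (r = 43**2 - 1175 = 1849 - 1175 = 674)
t = -141505/67 (t = -4*(1/268 - 1*(-528)) = -4*(1/268 + 528) = -4*141505/268 = -141505/67 ≈ -2112.0)
(1919 + 2971)*(r + t) = (1919 + 2971)*(674 - 141505/67) = 4890*(-96347/67) = -471136830/67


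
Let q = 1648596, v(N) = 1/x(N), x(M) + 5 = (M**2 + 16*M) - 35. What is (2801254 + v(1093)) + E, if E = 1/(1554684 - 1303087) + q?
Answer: 1357026117651177344/304959968909 ≈ 4.4498e+6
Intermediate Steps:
x(M) = -40 + M**2 + 16*M (x(M) = -5 + ((M**2 + 16*M) - 35) = -5 + (-35 + M**2 + 16*M) = -40 + M**2 + 16*M)
v(N) = 1/(-40 + N**2 + 16*N)
E = 414781807813/251597 (E = 1/(1554684 - 1303087) + 1648596 = 1/251597 + 1648596 = 414781807813/251597 ≈ 1.6486e+6)
(2801254 + v(1093)) + E = (2801254 + 1/(-40 + 1093**2 + 16*1093)) + 414781807813/251597 = (2801254 + 1/(-40 + 1194649 + 17488)) + 414781807813/251597 = (2801254 + 1/1212097) + 414781807813/251597 = 3395391569639/1212097 + 414781807813/251597 = 1357026117651177344/304959968909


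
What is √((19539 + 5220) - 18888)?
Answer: √5871 ≈ 76.622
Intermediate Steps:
√((19539 + 5220) - 18888) = √(24759 - 18888) = √5871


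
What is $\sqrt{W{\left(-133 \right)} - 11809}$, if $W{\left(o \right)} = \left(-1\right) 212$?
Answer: $i \sqrt{12021} \approx 109.64 i$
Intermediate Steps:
$W{\left(o \right)} = -212$
$\sqrt{W{\left(-133 \right)} - 11809} = \sqrt{-212 - 11809} = \sqrt{-12021} = i \sqrt{12021}$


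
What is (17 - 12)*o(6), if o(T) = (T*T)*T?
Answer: 1080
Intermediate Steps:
o(T) = T³ (o(T) = T²*T = T³)
(17 - 12)*o(6) = (17 - 12)*6³ = 5*216 = 1080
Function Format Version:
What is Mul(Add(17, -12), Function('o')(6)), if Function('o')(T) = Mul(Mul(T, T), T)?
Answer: 1080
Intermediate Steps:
Function('o')(T) = Pow(T, 3) (Function('o')(T) = Mul(Pow(T, 2), T) = Pow(T, 3))
Mul(Add(17, -12), Function('o')(6)) = Mul(Add(17, -12), Pow(6, 3)) = Mul(5, 216) = 1080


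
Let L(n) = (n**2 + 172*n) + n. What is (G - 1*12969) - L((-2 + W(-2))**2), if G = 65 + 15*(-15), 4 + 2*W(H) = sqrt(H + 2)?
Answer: -16153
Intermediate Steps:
W(H) = -2 + sqrt(2 + H)/2 (W(H) = -2 + sqrt(H + 2)/2 = -2 + sqrt(2 + H)/2)
G = -160 (G = 65 - 225 = -160)
L(n) = n**2 + 173*n
(G - 1*12969) - L((-2 + W(-2))**2) = (-160 - 1*12969) - (-2 + (-2 + sqrt(2 - 2)/2))**2*(173 + (-2 + (-2 + sqrt(2 - 2)/2))**2) = (-160 - 12969) - (-2 + (-2 + sqrt(0)/2))**2*(173 + (-2 + (-2 + sqrt(0)/2))**2) = -13129 - (-2 + (-2 + (1/2)*0))**2*(173 + (-2 + (-2 + (1/2)*0))**2) = -13129 - (-2 + (-2 + 0))**2*(173 + (-2 + (-2 + 0))**2) = -13129 - (-2 - 2)**2*(173 + (-2 - 2)**2) = -13129 - (-4)**2*(173 + (-4)**2) = -13129 - 16*(173 + 16) = -13129 - 16*189 = -13129 - 1*3024 = -13129 - 3024 = -16153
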